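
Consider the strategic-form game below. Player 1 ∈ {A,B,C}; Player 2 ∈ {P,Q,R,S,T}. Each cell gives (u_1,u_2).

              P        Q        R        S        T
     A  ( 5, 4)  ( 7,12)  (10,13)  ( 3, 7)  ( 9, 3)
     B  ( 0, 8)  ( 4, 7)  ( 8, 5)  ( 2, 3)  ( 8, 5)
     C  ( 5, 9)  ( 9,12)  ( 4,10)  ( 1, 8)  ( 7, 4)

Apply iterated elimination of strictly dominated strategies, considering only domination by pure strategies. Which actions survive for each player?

Survivors P1:{A,C} P2:{Q,R}

P1 drop B (A beats it: P:5>0 Q:7>4 R:10>8 S:3>2 T:9>8)
P2 drop P (Q beats it: A:12>4 C:12>9)
P2 drop S (Q beats it: A:12>7 C:12>8)
P2 drop T (Q beats it: A:12>3 C:12>4)
P1→{A,C} P2→{Q,R}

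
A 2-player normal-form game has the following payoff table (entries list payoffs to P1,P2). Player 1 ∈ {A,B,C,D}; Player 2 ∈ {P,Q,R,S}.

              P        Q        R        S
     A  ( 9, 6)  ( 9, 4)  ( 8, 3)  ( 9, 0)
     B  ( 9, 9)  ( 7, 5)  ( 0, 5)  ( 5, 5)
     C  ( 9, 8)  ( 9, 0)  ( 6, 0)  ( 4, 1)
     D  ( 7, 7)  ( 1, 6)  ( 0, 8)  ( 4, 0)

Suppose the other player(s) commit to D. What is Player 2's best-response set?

BR_2 = {R}

u_2(P vs D) = 7
u_2(Q vs D) = 6
u_2(R vs D) = 8
u_2(S vs D) = 0
max payoff 8 at {R}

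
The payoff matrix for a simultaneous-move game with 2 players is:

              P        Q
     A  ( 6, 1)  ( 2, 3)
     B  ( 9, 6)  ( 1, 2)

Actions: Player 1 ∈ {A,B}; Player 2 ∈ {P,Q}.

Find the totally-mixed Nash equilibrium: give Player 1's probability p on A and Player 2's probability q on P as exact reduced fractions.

P1 indiff ⇒ q·6+(1-q)·2 = q·9+(1-q)·1 ⇒ q(-3) = (1-q)(-1) ⇒ q = 1/4
P2 indiff ⇒ p·1+(1-p)·6 = p·3+(1-p)·2 ⇒ p(-2) = (1-p)(-4) ⇒ p = 2/3

P1 mixes 2/3 on A; P2 mixes 1/4 on P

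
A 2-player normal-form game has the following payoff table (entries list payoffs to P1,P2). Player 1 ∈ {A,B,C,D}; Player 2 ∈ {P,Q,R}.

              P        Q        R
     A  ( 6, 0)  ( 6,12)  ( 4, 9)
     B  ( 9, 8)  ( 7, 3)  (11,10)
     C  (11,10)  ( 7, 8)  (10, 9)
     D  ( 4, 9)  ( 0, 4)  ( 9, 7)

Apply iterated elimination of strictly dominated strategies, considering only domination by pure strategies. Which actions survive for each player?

P1 drop A (B beats it: P:9>6 Q:7>6 R:11>4)
P1 drop D (B beats it: P:9>4 Q:7>0 R:11>9)
P2 drop Q (P beats it: B:8>3 C:10>8)
P1→{B,C} P2→{P,R}

Remaining: P1:{B,C} P2:{P,R}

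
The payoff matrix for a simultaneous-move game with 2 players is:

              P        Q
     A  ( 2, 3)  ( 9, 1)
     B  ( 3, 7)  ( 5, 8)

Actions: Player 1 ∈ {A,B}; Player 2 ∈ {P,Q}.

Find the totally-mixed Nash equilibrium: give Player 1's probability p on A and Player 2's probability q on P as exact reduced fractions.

(p,q) = (1/3, 4/5)

P1 indiff ⇒ q·2+(1-q)·9 = q·3+(1-q)·5 ⇒ q(-1) = (1-q)(-4) ⇒ q = 4/5
P2 indiff ⇒ p·3+(1-p)·7 = p·1+(1-p)·8 ⇒ p(2) = (1-p)(1) ⇒ p = 1/3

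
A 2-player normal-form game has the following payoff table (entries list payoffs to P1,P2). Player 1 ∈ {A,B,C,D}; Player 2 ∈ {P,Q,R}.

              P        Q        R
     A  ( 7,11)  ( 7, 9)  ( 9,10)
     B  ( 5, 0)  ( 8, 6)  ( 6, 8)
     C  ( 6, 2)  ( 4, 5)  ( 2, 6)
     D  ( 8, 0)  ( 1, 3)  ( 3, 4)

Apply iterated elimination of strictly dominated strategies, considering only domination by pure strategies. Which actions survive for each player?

P1 drop C (A beats it: P:7>6 Q:7>4 R:9>2)
P2 drop Q (R beats it: A:10>9 B:8>6 D:4>3)
P1 drop B (A beats it: P:7>5 R:9>6)
P1→{A,D} P2→{P,R}

Remaining: P1:{A,D} P2:{P,R}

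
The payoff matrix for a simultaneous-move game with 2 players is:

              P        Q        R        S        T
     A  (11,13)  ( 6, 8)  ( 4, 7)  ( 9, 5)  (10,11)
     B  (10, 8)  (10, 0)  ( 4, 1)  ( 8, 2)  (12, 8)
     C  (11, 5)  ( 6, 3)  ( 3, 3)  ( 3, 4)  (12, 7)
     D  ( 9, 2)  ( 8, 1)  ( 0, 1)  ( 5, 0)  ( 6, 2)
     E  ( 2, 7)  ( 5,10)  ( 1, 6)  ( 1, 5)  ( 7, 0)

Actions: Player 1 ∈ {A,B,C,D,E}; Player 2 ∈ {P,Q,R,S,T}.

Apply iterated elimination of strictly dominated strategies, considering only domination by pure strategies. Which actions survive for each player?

IESDS → P1:{A,B,C} P2:{P,T}

P1 drop D (B beats it: P:10>9 Q:10>8 R:4>0 S:8>5 T:12>6)
P1 drop E (A beats it: P:11>2 Q:6>5 R:4>1 S:9>1 T:10>7)
P2 drop Q (P beats it: A:13>8 B:8>0 C:5>3)
P2 drop R (P beats it: A:13>7 B:8>1 C:5>3)
P2 drop S (P beats it: A:13>5 B:8>2 C:5>4)
P1→{A,B,C} P2→{P,T}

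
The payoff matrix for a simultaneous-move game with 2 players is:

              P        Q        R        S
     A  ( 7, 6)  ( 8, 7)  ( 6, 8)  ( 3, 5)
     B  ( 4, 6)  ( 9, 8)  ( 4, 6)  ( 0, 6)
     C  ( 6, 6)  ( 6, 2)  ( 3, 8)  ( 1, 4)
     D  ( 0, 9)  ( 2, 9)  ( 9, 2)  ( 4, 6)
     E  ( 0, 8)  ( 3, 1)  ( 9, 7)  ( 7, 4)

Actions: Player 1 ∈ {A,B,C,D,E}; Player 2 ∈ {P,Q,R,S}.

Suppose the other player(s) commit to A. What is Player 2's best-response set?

u_2(P vs A) = 6
u_2(Q vs A) = 7
u_2(R vs A) = 8
u_2(S vs A) = 5
max payoff 8 at {R}

argmax u_2 = {R}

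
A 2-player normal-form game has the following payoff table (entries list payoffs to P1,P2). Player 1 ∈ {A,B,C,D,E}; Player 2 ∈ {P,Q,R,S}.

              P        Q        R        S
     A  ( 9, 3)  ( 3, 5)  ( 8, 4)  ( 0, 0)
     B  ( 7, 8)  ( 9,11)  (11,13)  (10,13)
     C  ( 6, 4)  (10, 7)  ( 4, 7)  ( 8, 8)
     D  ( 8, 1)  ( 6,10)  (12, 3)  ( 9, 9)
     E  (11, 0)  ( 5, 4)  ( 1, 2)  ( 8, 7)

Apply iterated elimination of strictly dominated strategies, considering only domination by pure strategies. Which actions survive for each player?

Remaining: P1:{B,C,D} P2:{Q,R,S}

P2 drop P (Q beats it: A:5>3 B:11>8 C:7>4 D:10>1 E:4>0)
P1 drop A (B beats it: Q:9>3 R:11>8 S:10>0)
P1 drop E (B beats it: Q:9>5 R:11>1 S:10>8)
P1→{B,C,D} P2→{Q,R,S}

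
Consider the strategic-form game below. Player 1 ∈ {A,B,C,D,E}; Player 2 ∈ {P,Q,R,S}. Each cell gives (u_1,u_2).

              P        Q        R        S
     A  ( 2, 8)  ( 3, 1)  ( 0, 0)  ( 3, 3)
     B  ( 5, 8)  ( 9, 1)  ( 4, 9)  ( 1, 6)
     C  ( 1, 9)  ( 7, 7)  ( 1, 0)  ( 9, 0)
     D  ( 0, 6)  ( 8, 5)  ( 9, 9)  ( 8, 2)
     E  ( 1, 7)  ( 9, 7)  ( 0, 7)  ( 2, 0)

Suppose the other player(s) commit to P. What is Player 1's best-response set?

u_1(A vs P) = 2
u_1(B vs P) = 5
u_1(C vs P) = 1
u_1(D vs P) = 0
u_1(E vs P) = 1
max payoff 5 at {B}

argmax u_1 = {B}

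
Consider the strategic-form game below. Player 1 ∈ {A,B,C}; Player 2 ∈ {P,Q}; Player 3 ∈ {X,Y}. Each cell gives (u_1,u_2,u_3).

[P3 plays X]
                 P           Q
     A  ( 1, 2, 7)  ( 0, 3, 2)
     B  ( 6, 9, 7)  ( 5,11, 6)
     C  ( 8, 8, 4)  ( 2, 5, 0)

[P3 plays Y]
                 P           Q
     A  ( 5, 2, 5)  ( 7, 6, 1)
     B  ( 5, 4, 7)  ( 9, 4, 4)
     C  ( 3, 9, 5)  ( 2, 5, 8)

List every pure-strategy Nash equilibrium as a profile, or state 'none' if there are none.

NE set: (B,P,Y), (B,Q,X)

(A,P,X): not NE [P1→C gives 8>1; P2→Q gives 3>2]
(A,P,Y): not NE [P2→Q gives 6>2; P3→X gives 7>5]
(A,Q,X): not NE [P1→B gives 5>0]
(A,Q,Y): not NE [P1→B gives 9>7; P3→X gives 2>1]
(B,P,X): not NE [P1→C gives 8>6; P2→Q gives 11>9]
(B,P,Y): NE
(B,Q,X): NE
(B,Q,Y): not NE [P3→X gives 6>4]
(C,P,X): not NE [P3→Y gives 5>4]
(C,P,Y): not NE [P1→B gives 5>3]
(C,Q,X): not NE [P1→B gives 5>2; P2→P gives 8>5; P3→Y gives 8>0]
(C,Q,Y): not NE [P1→B gives 9>2; P2→P gives 9>5]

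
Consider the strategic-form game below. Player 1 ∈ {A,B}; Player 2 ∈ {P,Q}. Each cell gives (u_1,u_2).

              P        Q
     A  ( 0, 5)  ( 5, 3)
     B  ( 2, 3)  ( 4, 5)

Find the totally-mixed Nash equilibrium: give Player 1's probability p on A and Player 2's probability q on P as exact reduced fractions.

p=1/2, q=1/3

P1 indiff ⇒ q·0+(1-q)·5 = q·2+(1-q)·4 ⇒ q(-2) = (1-q)(-1) ⇒ q = 1/3
P2 indiff ⇒ p·5+(1-p)·3 = p·3+(1-p)·5 ⇒ p(2) = (1-p)(2) ⇒ p = 1/2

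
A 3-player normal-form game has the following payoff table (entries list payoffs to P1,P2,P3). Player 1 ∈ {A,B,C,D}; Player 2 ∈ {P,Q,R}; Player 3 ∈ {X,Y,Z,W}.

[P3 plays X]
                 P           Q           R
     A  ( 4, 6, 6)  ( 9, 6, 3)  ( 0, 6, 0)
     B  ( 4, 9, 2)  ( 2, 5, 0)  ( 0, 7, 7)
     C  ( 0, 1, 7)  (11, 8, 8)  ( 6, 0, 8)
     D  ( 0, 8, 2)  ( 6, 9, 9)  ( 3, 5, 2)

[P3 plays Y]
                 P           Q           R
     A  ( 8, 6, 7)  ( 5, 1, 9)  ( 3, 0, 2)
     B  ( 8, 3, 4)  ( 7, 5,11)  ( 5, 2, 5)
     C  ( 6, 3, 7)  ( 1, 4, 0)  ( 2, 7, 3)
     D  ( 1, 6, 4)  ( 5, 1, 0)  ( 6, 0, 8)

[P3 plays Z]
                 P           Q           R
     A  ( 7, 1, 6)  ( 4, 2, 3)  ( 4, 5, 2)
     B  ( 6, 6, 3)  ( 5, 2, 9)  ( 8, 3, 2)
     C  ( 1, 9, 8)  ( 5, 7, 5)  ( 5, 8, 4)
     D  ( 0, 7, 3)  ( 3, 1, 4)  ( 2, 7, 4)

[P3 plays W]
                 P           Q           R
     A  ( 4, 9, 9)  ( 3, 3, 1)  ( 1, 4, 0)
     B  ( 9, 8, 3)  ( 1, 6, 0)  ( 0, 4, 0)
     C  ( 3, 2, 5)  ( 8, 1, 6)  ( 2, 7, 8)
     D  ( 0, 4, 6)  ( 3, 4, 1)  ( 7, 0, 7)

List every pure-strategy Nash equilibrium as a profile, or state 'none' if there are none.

Nash profiles: (B,Q,Y), (C,Q,X)

(A,P,X): not NE [P3→W gives 9>6]
(A,P,Y): not NE [P3→W gives 9>7]
(A,P,Z): not NE [P2→R gives 5>1; P3→W gives 9>6]
(A,P,W): not NE [P1→B gives 9>4]
(A,Q,X): not NE [P1→C gives 11>9; P3→Y gives 9>3]
(A,Q,Y): not NE [P1→B gives 7>5; P2→P gives 6>1]
(A,Q,Z): not NE [P1→C gives 5>4; P2→R gives 5>2; P3→Y gives 9>3]
(A,Q,W): not NE [P1→C gives 8>3; P2→P gives 9>3; P3→Y gives 9>1]
(A,R,X): not NE [P1→C gives 6>0; P3→Z gives 2>0]
(A,R,Y): not NE [P1→D gives 6>3; P2→P gives 6>0]
(A,R,Z): not NE [P1→B gives 8>4]
(A,R,W): not NE [P1→D gives 7>1; P2→P gives 9>4; P3→Z gives 2>0]
(B,P,X): not NE [P3→Y gives 4>2]
(B,P,Y): not NE [P2→Q gives 5>3]
(B,P,Z): not NE [P1→A gives 7>6; P3→Y gives 4>3]
(B,P,W): not NE [P3→Y gives 4>3]
(B,Q,X): not NE [P1→C gives 11>2; P2→P gives 9>5; P3→Y gives 11>0]
(B,Q,Y): NE
(B,Q,Z): not NE [P2→P gives 6>2; P3→Y gives 11>9]
(B,Q,W): not NE [P1→C gives 8>1; P2→P gives 8>6; P3→Y gives 11>0]
(B,R,X): not NE [P1→C gives 6>0; P2→P gives 9>7]
(B,R,Y): not NE [P1→D gives 6>5; P2→Q gives 5>2; P3→X gives 7>5]
(B,R,Z): not NE [P2→P gives 6>3; P3→X gives 7>2]
(B,R,W): not NE [P1→D gives 7>0; P2→P gives 8>4; P3→X gives 7>0]
(C,P,X): not NE [P1→B gives 4>0; P2→Q gives 8>1; P3→Z gives 8>7]
(C,P,Y): not NE [P1→B gives 8>6; P2→R gives 7>3; P3→Z gives 8>7]
(C,P,Z): not NE [P1→A gives 7>1]
(C,P,W): not NE [P1→B gives 9>3; P2→R gives 7>2; P3→Z gives 8>5]
(C,Q,X): NE
(C,Q,Y): not NE [P1→B gives 7>1; P2→R gives 7>4; P3→X gives 8>0]
(C,Q,Z): not NE [P2→P gives 9>7; P3→X gives 8>5]
(C,Q,W): not NE [P2→R gives 7>1; P3→X gives 8>6]
(C,R,X): not NE [P2→Q gives 8>0]
(C,R,Y): not NE [P1→D gives 6>2; P3→W gives 8>3]
(C,R,Z): not NE [P1→B gives 8>5; P2→P gives 9>8; P3→W gives 8>4]
(C,R,W): not NE [P1→D gives 7>2]
(D,P,X): not NE [P1→B gives 4>0; P2→Q gives 9>8; P3→W gives 6>2]
(D,P,Y): not NE [P1→B gives 8>1; P3→W gives 6>4]
(D,P,Z): not NE [P1→A gives 7>0; P3→W gives 6>3]
(D,P,W): not NE [P1→B gives 9>0]
(D,Q,X): not NE [P1→C gives 11>6]
(D,Q,Y): not NE [P1→B gives 7>5; P2→P gives 6>1; P3→X gives 9>0]
(D,Q,Z): not NE [P1→C gives 5>3; P2→R gives 7>1; P3→X gives 9>4]
(D,Q,W): not NE [P1→C gives 8>3; P3→X gives 9>1]
(D,R,X): not NE [P1→C gives 6>3; P2→Q gives 9>5; P3→Y gives 8>2]
(D,R,Y): not NE [P2→P gives 6>0]
(D,R,Z): not NE [P1→B gives 8>2; P3→Y gives 8>4]
(D,R,W): not NE [P2→Q gives 4>0; P3→Y gives 8>7]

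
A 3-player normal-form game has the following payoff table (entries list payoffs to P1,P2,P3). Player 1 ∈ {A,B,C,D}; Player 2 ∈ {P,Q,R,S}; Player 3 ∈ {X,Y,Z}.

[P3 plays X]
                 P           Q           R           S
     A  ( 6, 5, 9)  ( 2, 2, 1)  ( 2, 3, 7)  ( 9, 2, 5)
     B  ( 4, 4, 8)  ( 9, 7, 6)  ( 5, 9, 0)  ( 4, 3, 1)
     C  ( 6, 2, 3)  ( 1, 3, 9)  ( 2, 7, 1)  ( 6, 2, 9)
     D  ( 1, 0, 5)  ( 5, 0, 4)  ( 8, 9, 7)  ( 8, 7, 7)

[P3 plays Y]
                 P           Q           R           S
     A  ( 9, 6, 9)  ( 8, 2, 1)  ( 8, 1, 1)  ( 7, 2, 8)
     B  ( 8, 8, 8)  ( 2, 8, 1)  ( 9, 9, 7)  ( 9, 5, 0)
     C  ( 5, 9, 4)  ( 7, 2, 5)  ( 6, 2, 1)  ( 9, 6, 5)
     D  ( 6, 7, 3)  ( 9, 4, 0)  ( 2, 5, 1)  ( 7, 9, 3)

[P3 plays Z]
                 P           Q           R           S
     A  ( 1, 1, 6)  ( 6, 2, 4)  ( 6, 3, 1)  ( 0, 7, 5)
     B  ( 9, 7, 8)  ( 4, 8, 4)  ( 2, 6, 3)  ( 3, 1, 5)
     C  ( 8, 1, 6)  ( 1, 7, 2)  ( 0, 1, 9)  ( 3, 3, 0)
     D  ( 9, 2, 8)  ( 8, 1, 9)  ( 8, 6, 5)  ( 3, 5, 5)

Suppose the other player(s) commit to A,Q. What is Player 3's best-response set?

u_3(X vs A,Q) = 1
u_3(Y vs A,Q) = 1
u_3(Z vs A,Q) = 4
max payoff 4 at {Z}

BR_3 = {Z}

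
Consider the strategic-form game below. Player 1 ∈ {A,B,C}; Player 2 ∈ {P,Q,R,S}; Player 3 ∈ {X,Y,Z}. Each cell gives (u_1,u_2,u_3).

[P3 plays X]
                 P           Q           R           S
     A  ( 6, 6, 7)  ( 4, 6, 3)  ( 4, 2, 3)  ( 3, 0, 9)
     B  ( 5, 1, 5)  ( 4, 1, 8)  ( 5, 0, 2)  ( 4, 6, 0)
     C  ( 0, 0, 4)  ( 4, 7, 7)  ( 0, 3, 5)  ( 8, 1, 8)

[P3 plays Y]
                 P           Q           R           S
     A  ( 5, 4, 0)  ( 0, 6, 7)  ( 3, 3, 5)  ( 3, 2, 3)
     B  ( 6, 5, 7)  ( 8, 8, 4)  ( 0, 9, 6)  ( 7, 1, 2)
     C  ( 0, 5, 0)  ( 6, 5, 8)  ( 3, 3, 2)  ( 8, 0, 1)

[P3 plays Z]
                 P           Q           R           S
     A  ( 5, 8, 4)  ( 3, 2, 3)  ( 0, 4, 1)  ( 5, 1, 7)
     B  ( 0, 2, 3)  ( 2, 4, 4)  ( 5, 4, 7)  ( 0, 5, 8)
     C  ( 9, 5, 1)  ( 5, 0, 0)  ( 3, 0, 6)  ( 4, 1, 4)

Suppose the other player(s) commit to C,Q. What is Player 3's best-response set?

u_3(X vs C,Q) = 7
u_3(Y vs C,Q) = 8
u_3(Z vs C,Q) = 0
max payoff 8 at {Y}

BR_3 = {Y}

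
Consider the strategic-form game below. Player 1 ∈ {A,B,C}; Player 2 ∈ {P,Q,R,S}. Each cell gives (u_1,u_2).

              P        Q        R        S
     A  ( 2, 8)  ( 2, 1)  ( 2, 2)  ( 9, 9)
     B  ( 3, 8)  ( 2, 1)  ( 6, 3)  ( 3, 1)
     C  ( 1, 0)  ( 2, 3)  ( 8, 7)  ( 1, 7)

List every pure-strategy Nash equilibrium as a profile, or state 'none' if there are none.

PSNE = {(A,S), (B,P), (C,R)}

(A,P): not NE [P1→B gives 3>2; P2→S gives 9>8]
(A,Q): not NE [P2→S gives 9>1]
(A,R): not NE [P1→C gives 8>2; P2→S gives 9>2]
(A,S): NE
(B,P): NE
(B,Q): not NE [P2→P gives 8>1]
(B,R): not NE [P1→C gives 8>6; P2→P gives 8>3]
(B,S): not NE [P1→A gives 9>3; P2→P gives 8>1]
(C,P): not NE [P1→B gives 3>1; P2→S gives 7>0]
(C,Q): not NE [P2→S gives 7>3]
(C,R): NE
(C,S): not NE [P1→A gives 9>1]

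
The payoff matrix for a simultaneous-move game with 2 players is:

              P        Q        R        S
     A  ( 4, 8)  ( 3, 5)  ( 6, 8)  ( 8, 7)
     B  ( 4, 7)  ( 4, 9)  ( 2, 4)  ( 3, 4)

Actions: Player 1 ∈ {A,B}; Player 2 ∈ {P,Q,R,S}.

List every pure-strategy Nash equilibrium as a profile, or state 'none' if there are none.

PSNE = {(A,P), (A,R), (B,Q)}

(A,P): NE
(A,Q): not NE [P1→B gives 4>3; P2→R gives 8>5]
(A,R): NE
(A,S): not NE [P2→R gives 8>7]
(B,P): not NE [P2→Q gives 9>7]
(B,Q): NE
(B,R): not NE [P1→A gives 6>2; P2→Q gives 9>4]
(B,S): not NE [P1→A gives 8>3; P2→Q gives 9>4]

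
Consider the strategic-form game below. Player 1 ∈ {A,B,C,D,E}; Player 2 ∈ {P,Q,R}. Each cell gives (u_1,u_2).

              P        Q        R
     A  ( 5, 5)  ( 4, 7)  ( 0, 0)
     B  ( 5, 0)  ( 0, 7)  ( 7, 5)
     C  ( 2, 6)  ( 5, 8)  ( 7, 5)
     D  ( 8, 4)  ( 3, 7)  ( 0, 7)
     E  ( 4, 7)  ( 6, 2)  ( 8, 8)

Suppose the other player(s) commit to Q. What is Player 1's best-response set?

BR_1 = {E}

u_1(A vs Q) = 4
u_1(B vs Q) = 0
u_1(C vs Q) = 5
u_1(D vs Q) = 3
u_1(E vs Q) = 6
max payoff 6 at {E}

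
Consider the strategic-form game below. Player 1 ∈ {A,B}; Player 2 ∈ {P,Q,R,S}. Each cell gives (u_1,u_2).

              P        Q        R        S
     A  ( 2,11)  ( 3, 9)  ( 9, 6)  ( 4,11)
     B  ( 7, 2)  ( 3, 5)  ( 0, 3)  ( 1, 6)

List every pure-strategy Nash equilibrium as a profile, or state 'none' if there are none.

(A,P): not NE [P1→B gives 7>2]
(A,Q): not NE [P2→S gives 11>9]
(A,R): not NE [P2→S gives 11>6]
(A,S): NE
(B,P): not NE [P2→S gives 6>2]
(B,Q): not NE [P2→S gives 6>5]
(B,R): not NE [P1→A gives 9>0; P2→S gives 6>3]
(B,S): not NE [P1→A gives 4>1]

PSNE = {(A,S)}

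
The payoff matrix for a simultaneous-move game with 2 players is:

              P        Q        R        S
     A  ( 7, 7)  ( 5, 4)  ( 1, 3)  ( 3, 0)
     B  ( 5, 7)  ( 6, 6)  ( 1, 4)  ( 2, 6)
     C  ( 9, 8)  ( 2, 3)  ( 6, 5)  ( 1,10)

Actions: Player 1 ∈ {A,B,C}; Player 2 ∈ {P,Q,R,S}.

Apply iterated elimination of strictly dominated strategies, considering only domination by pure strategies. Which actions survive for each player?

Survivors P1:{A,C} P2:{P,S}

P2 drop Q (P beats it: A:7>4 B:7>6 C:8>3)
P2 drop R (P beats it: A:7>3 B:7>4 C:8>5)
P1 drop B (A beats it: P:7>5 S:3>2)
P1→{A,C} P2→{P,S}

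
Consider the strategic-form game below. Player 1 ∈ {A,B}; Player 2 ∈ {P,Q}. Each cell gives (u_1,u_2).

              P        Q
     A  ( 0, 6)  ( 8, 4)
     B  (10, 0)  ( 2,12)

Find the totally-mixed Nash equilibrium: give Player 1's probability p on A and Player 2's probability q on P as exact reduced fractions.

P1 indiff ⇒ q·0+(1-q)·8 = q·10+(1-q)·2 ⇒ q(-10) = (1-q)(-6) ⇒ q = 3/8
P2 indiff ⇒ p·6+(1-p)·0 = p·4+(1-p)·12 ⇒ p(2) = (1-p)(12) ⇒ p = 6/7

(p,q) = (6/7, 3/8)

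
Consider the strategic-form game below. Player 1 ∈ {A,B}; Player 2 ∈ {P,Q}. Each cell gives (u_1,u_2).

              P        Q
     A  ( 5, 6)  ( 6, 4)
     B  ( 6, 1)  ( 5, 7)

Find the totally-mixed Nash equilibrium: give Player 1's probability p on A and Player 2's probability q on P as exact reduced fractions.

p=3/4, q=1/2

P1 indiff ⇒ q·5+(1-q)·6 = q·6+(1-q)·5 ⇒ q(-1) = (1-q)(-1) ⇒ q = 1/2
P2 indiff ⇒ p·6+(1-p)·1 = p·4+(1-p)·7 ⇒ p(2) = (1-p)(6) ⇒ p = 3/4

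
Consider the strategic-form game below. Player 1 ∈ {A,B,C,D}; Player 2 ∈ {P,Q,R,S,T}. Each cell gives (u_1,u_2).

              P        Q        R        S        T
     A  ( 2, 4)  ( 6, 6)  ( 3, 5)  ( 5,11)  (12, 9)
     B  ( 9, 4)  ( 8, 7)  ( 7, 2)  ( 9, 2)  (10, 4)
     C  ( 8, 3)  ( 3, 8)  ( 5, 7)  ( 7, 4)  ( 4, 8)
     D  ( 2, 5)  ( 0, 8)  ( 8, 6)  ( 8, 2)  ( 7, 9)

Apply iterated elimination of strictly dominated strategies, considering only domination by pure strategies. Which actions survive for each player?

P1 drop C (B beats it: P:9>8 Q:8>3 R:7>5 S:9>7 T:10>4)
P2 drop P (Q beats it: A:6>4 B:7>4 D:8>5)
P2 drop R (Q beats it: A:6>5 B:7>2 D:8>6)
P1 drop D (B beats it: Q:8>0 S:9>8 T:10>7)
P1→{A,B} P2→{Q,S,T}

Remaining: P1:{A,B} P2:{Q,S,T}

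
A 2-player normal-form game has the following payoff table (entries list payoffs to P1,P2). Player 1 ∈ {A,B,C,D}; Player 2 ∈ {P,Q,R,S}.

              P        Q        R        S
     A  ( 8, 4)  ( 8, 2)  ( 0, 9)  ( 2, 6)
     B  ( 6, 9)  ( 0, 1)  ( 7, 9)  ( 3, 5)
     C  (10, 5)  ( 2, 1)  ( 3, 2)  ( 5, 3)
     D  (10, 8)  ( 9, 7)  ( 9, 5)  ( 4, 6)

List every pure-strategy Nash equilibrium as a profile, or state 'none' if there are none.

PSNE = {(C,P), (D,P)}

(A,P): not NE [P1→D gives 10>8; P2→R gives 9>4]
(A,Q): not NE [P1→D gives 9>8; P2→R gives 9>2]
(A,R): not NE [P1→D gives 9>0]
(A,S): not NE [P1→C gives 5>2; P2→R gives 9>6]
(B,P): not NE [P1→D gives 10>6]
(B,Q): not NE [P1→D gives 9>0; P2→R gives 9>1]
(B,R): not NE [P1→D gives 9>7]
(B,S): not NE [P1→C gives 5>3; P2→R gives 9>5]
(C,P): NE
(C,Q): not NE [P1→D gives 9>2; P2→P gives 5>1]
(C,R): not NE [P1→D gives 9>3; P2→P gives 5>2]
(C,S): not NE [P2→P gives 5>3]
(D,P): NE
(D,Q): not NE [P2→P gives 8>7]
(D,R): not NE [P2→P gives 8>5]
(D,S): not NE [P1→C gives 5>4; P2→P gives 8>6]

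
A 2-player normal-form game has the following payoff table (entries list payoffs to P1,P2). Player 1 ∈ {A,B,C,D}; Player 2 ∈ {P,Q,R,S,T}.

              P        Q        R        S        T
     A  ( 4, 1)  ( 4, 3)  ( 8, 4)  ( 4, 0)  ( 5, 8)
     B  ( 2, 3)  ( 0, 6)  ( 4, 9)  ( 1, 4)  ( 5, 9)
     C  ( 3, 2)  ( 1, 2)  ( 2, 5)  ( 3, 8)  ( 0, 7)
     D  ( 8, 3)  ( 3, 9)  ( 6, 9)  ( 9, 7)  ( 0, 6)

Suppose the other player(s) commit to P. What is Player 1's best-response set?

u_1(A vs P) = 4
u_1(B vs P) = 2
u_1(C vs P) = 3
u_1(D vs P) = 8
max payoff 8 at {D}

BR_1 = {D}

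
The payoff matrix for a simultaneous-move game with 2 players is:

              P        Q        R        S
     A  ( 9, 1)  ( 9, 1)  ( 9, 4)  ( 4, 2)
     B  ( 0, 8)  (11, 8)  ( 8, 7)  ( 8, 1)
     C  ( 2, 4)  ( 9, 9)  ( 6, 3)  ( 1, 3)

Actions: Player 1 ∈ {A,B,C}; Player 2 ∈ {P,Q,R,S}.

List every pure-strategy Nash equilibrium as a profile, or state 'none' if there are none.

(A,P): not NE [P2→R gives 4>1]
(A,Q): not NE [P1→B gives 11>9; P2→R gives 4>1]
(A,R): NE
(A,S): not NE [P1→B gives 8>4; P2→R gives 4>2]
(B,P): not NE [P1→A gives 9>0]
(B,Q): NE
(B,R): not NE [P1→A gives 9>8; P2→Q gives 8>7]
(B,S): not NE [P2→Q gives 8>1]
(C,P): not NE [P1→A gives 9>2; P2→Q gives 9>4]
(C,Q): not NE [P1→B gives 11>9]
(C,R): not NE [P1→A gives 9>6; P2→Q gives 9>3]
(C,S): not NE [P1→B gives 8>1; P2→Q gives 9>3]

NE set: (A,R), (B,Q)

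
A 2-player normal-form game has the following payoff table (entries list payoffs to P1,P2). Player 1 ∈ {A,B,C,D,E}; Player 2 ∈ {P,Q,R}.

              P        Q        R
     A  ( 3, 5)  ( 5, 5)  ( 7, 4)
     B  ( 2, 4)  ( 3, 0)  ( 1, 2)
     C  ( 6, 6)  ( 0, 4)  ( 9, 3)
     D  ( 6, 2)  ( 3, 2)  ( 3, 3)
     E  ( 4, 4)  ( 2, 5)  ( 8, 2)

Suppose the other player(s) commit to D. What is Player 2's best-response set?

u_2(P vs D) = 2
u_2(Q vs D) = 2
u_2(R vs D) = 3
max payoff 3 at {R}

P2 best: {R}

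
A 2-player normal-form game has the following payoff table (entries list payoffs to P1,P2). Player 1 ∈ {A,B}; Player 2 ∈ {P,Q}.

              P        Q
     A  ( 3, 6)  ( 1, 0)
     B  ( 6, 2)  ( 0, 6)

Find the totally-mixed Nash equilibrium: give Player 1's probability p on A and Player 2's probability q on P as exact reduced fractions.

P1 indiff ⇒ q·3+(1-q)·1 = q·6+(1-q)·0 ⇒ q(-3) = (1-q)(-1) ⇒ q = 1/4
P2 indiff ⇒ p·6+(1-p)·2 = p·0+(1-p)·6 ⇒ p(6) = (1-p)(4) ⇒ p = 2/5

P1 mixes 2/5 on A; P2 mixes 1/4 on P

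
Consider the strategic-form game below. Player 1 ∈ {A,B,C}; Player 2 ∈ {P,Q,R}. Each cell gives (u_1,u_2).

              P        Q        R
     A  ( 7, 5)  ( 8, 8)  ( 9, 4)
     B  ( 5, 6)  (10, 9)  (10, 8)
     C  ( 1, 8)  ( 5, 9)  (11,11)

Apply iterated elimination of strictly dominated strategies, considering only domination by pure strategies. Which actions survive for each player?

P2 drop P (Q beats it: A:8>5 B:9>6 C:9>8)
P1 drop A (B beats it: Q:10>8 R:10>9)
P1→{B,C} P2→{Q,R}

IESDS → P1:{B,C} P2:{Q,R}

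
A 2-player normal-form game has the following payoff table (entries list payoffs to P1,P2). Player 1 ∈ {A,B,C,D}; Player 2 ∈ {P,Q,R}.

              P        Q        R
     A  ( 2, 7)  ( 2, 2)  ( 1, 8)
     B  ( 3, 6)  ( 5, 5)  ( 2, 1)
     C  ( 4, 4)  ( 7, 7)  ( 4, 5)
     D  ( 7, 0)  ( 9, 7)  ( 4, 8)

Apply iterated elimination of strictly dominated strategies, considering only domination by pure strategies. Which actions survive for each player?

IESDS → P1:{C,D} P2:{Q,R}

P1 drop A (B beats it: P:3>2 Q:5>2 R:2>1)
P1 drop B (C beats it: P:4>3 Q:7>5 R:4>2)
P2 drop P (Q beats it: C:7>4 D:7>0)
P1→{C,D} P2→{Q,R}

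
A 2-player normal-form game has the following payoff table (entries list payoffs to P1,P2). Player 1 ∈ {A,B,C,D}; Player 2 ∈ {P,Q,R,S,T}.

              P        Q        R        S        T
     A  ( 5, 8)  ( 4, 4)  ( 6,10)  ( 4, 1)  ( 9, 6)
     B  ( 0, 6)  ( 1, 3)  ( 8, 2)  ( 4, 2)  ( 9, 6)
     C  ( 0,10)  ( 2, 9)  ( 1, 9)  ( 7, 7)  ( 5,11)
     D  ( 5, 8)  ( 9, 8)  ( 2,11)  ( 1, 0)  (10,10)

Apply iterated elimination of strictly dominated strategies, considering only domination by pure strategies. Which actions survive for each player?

Survivors P1:{A,B,D} P2:{P,R,T}

P2 drop Q (T beats it: A:6>4 B:6>3 C:11>9 D:10>8)
P2 drop S (P beats it: A:8>1 B:6>2 C:10>7 D:8>0)
P1 drop C (A beats it: P:5>0 R:6>1 T:9>5)
P1→{A,B,D} P2→{P,R,T}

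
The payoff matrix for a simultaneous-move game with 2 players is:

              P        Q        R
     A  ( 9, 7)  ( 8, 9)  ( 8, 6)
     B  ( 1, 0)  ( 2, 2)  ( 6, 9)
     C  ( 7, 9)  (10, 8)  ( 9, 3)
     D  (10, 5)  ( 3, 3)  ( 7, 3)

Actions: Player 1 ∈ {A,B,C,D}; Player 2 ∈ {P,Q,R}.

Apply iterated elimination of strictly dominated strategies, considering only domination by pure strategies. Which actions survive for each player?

Survivors P1:{A,C,D} P2:{P,Q}

P1 drop B (A beats it: P:9>1 Q:8>2 R:8>6)
P2 drop R (P beats it: A:7>6 C:9>3 D:5>3)
P1→{A,C,D} P2→{P,Q}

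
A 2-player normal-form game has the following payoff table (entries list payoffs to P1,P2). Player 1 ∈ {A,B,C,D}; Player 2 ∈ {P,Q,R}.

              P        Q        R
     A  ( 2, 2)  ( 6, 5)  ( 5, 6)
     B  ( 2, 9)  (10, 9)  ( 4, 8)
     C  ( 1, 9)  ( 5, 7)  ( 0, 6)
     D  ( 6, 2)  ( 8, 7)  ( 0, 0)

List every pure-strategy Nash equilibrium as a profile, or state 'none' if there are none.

(A,P): not NE [P1→D gives 6>2; P2→R gives 6>2]
(A,Q): not NE [P1→B gives 10>6; P2→R gives 6>5]
(A,R): NE
(B,P): not NE [P1→D gives 6>2]
(B,Q): NE
(B,R): not NE [P1→A gives 5>4; P2→Q gives 9>8]
(C,P): not NE [P1→D gives 6>1]
(C,Q): not NE [P1→B gives 10>5; P2→P gives 9>7]
(C,R): not NE [P1→A gives 5>0; P2→P gives 9>6]
(D,P): not NE [P2→Q gives 7>2]
(D,Q): not NE [P1→B gives 10>8]
(D,R): not NE [P1→A gives 5>0; P2→Q gives 7>0]

PSNE = {(A,R), (B,Q)}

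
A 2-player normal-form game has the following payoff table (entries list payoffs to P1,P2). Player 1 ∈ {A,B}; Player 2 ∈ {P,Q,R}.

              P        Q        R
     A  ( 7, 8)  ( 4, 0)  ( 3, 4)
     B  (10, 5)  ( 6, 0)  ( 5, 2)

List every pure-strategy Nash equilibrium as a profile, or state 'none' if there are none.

(A,P): not NE [P1→B gives 10>7]
(A,Q): not NE [P1→B gives 6>4; P2→P gives 8>0]
(A,R): not NE [P1→B gives 5>3; P2→P gives 8>4]
(B,P): NE
(B,Q): not NE [P2→P gives 5>0]
(B,R): not NE [P2→P gives 5>2]

PSNE = {(B,P)}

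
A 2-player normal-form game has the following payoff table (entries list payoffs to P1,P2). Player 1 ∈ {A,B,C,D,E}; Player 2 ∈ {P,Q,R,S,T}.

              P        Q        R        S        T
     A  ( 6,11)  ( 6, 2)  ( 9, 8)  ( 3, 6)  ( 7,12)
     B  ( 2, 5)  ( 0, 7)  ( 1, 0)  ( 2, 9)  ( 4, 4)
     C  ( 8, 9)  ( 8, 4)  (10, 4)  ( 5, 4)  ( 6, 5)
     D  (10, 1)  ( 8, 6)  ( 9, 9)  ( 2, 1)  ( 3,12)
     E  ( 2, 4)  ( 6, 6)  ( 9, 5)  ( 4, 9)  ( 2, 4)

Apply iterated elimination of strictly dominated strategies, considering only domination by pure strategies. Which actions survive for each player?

P1 drop B (A beats it: P:6>2 Q:6>0 R:9>1 S:3>2 T:7>4)
P1 drop E (C beats it: P:8>2 Q:8>6 R:10>9 S:5>4 T:6>2)
P2 drop Q (T beats it: A:12>2 C:5>4 D:12>6)
P2 drop R (T beats it: A:12>8 C:5>4 D:12>9)
P2 drop S (T beats it: A:12>6 C:5>4 D:12>1)
P1→{A,C,D} P2→{P,T}

Remaining: P1:{A,C,D} P2:{P,T}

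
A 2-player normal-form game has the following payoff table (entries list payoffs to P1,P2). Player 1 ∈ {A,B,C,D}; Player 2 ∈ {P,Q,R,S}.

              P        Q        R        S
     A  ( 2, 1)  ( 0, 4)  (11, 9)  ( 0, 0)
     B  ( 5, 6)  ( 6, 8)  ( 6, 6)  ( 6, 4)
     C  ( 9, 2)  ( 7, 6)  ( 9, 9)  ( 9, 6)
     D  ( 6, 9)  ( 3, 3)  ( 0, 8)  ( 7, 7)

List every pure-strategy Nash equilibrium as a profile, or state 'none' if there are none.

NE set: (A,R)

(A,P): not NE [P1→C gives 9>2; P2→R gives 9>1]
(A,Q): not NE [P1→C gives 7>0; P2→R gives 9>4]
(A,R): NE
(A,S): not NE [P1→C gives 9>0; P2→R gives 9>0]
(B,P): not NE [P1→C gives 9>5; P2→Q gives 8>6]
(B,Q): not NE [P1→C gives 7>6]
(B,R): not NE [P1→A gives 11>6; P2→Q gives 8>6]
(B,S): not NE [P1→C gives 9>6; P2→Q gives 8>4]
(C,P): not NE [P2→R gives 9>2]
(C,Q): not NE [P2→R gives 9>6]
(C,R): not NE [P1→A gives 11>9]
(C,S): not NE [P2→R gives 9>6]
(D,P): not NE [P1→C gives 9>6]
(D,Q): not NE [P1→C gives 7>3; P2→P gives 9>3]
(D,R): not NE [P1→A gives 11>0; P2→P gives 9>8]
(D,S): not NE [P1→C gives 9>7; P2→P gives 9>7]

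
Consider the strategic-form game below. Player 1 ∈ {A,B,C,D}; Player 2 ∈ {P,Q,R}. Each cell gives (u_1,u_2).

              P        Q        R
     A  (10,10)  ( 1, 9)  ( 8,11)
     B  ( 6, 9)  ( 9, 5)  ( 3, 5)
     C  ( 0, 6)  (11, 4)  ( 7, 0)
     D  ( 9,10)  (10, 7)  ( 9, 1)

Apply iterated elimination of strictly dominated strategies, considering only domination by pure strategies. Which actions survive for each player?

P1 drop B (D beats it: P:9>6 Q:10>9 R:9>3)
P2 drop Q (P beats it: A:10>9 C:6>4 D:10>7)
P1 drop C (A beats it: P:10>0 R:8>7)
P1→{A,D} P2→{P,R}

IESDS → P1:{A,D} P2:{P,R}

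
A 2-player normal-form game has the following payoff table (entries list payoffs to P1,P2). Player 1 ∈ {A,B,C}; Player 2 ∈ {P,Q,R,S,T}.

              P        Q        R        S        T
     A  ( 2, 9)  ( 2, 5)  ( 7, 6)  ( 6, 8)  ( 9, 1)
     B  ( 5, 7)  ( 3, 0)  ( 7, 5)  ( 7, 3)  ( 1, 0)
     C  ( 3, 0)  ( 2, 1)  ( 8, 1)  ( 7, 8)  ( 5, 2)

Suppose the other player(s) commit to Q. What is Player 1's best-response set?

u_1(A vs Q) = 2
u_1(B vs Q) = 3
u_1(C vs Q) = 2
max payoff 3 at {B}

argmax u_1 = {B}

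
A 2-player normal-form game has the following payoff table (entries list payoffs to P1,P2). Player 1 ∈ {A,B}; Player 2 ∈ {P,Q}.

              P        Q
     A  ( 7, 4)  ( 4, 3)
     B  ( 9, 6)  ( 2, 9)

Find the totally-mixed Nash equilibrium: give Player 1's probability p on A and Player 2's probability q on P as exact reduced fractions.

P1 indiff ⇒ q·7+(1-q)·4 = q·9+(1-q)·2 ⇒ q(-2) = (1-q)(-2) ⇒ q = 1/2
P2 indiff ⇒ p·4+(1-p)·6 = p·3+(1-p)·9 ⇒ p(1) = (1-p)(3) ⇒ p = 3/4

p=3/4, q=1/2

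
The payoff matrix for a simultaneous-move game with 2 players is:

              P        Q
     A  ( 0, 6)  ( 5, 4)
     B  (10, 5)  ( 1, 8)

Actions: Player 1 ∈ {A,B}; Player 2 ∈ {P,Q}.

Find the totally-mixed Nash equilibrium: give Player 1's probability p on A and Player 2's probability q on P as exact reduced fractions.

P1 indiff ⇒ q·0+(1-q)·5 = q·10+(1-q)·1 ⇒ q(-10) = (1-q)(-4) ⇒ q = 2/7
P2 indiff ⇒ p·6+(1-p)·5 = p·4+(1-p)·8 ⇒ p(2) = (1-p)(3) ⇒ p = 3/5

p=3/5, q=2/7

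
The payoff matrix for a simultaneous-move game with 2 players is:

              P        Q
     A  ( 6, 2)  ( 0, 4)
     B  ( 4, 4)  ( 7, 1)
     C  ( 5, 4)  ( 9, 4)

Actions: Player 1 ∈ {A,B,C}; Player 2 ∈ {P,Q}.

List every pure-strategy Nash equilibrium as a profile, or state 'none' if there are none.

NE set: (C,Q)

(A,P): not NE [P2→Q gives 4>2]
(A,Q): not NE [P1→C gives 9>0]
(B,P): not NE [P1→A gives 6>4]
(B,Q): not NE [P1→C gives 9>7; P2→P gives 4>1]
(C,P): not NE [P1→A gives 6>5]
(C,Q): NE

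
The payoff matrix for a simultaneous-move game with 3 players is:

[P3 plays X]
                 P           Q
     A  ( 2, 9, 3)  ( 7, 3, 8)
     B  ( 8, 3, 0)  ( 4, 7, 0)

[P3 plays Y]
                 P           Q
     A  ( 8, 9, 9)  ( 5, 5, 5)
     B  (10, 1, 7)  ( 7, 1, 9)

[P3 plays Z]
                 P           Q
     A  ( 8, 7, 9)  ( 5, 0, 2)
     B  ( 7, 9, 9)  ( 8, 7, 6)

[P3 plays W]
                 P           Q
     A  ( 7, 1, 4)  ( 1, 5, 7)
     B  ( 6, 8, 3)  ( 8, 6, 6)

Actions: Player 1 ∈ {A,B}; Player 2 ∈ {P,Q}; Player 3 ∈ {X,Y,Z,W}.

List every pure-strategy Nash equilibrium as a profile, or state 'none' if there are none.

Nash profiles: (A,P,Z), (B,Q,Y)

(A,P,X): not NE [P1→B gives 8>2; P3→Z gives 9>3]
(A,P,Y): not NE [P1→B gives 10>8]
(A,P,Z): NE
(A,P,W): not NE [P2→Q gives 5>1; P3→Z gives 9>4]
(A,Q,X): not NE [P2→P gives 9>3]
(A,Q,Y): not NE [P1→B gives 7>5; P2→P gives 9>5; P3→X gives 8>5]
(A,Q,Z): not NE [P1→B gives 8>5; P2→P gives 7>0; P3→X gives 8>2]
(A,Q,W): not NE [P1→B gives 8>1; P3→X gives 8>7]
(B,P,X): not NE [P2→Q gives 7>3; P3→Z gives 9>0]
(B,P,Y): not NE [P3→Z gives 9>7]
(B,P,Z): not NE [P1→A gives 8>7]
(B,P,W): not NE [P1→A gives 7>6; P3→Z gives 9>3]
(B,Q,X): not NE [P1→A gives 7>4; P3→Y gives 9>0]
(B,Q,Y): NE
(B,Q,Z): not NE [P2→P gives 9>7; P3→Y gives 9>6]
(B,Q,W): not NE [P2→P gives 8>6; P3→Y gives 9>6]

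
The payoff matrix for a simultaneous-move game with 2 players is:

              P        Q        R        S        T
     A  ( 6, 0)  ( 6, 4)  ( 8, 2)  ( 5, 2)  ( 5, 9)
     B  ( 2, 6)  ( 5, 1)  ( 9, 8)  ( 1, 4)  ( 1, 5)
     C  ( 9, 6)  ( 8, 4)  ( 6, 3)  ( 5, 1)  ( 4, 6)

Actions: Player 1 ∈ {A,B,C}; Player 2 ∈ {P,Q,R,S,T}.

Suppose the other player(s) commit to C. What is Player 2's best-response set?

P2 best: {P,T}

u_2(P vs C) = 6
u_2(Q vs C) = 4
u_2(R vs C) = 3
u_2(S vs C) = 1
u_2(T vs C) = 6
max payoff 6 at {P,T}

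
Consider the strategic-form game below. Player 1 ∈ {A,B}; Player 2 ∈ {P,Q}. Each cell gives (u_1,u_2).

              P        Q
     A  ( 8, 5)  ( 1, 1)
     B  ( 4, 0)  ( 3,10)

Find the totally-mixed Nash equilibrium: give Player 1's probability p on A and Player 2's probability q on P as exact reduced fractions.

P1 indiff ⇒ q·8+(1-q)·1 = q·4+(1-q)·3 ⇒ q(4) = (1-q)(2) ⇒ q = 1/3
P2 indiff ⇒ p·5+(1-p)·0 = p·1+(1-p)·10 ⇒ p(4) = (1-p)(10) ⇒ p = 5/7

p=5/7, q=1/3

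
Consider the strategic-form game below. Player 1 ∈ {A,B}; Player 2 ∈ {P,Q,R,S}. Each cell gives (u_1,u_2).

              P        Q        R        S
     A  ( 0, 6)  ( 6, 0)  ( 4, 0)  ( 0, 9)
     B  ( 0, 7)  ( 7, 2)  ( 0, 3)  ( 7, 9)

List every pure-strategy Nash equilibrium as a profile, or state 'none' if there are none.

(A,P): not NE [P2→S gives 9>6]
(A,Q): not NE [P1→B gives 7>6; P2→S gives 9>0]
(A,R): not NE [P2→S gives 9>0]
(A,S): not NE [P1→B gives 7>0]
(B,P): not NE [P2→S gives 9>7]
(B,Q): not NE [P2→S gives 9>2]
(B,R): not NE [P1→A gives 4>0; P2→S gives 9>3]
(B,S): NE

PSNE = {(B,S)}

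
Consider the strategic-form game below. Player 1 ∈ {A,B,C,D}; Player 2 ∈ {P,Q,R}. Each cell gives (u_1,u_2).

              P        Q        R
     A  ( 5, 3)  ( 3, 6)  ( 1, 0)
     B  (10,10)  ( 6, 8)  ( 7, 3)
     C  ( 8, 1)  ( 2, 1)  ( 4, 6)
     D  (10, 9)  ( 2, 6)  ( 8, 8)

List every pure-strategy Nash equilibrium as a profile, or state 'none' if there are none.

Nash profiles: (B,P), (D,P)

(A,P): not NE [P1→D gives 10>5; P2→Q gives 6>3]
(A,Q): not NE [P1→B gives 6>3]
(A,R): not NE [P1→D gives 8>1; P2→Q gives 6>0]
(B,P): NE
(B,Q): not NE [P2→P gives 10>8]
(B,R): not NE [P1→D gives 8>7; P2→P gives 10>3]
(C,P): not NE [P1→D gives 10>8; P2→R gives 6>1]
(C,Q): not NE [P1→B gives 6>2; P2→R gives 6>1]
(C,R): not NE [P1→D gives 8>4]
(D,P): NE
(D,Q): not NE [P1→B gives 6>2; P2→P gives 9>6]
(D,R): not NE [P2→P gives 9>8]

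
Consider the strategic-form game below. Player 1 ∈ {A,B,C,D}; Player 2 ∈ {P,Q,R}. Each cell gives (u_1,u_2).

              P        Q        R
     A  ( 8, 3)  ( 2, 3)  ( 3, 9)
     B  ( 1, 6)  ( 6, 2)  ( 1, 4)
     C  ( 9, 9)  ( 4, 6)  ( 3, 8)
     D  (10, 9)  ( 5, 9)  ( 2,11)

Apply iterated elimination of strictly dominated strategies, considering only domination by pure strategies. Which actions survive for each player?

Survivors P1:{A,C,D} P2:{P,R}

P2 drop Q (R beats it: A:9>3 B:4>2 C:8>6 D:11>9)
P1 drop B (A beats it: P:8>1 R:3>1)
P1→{A,C,D} P2→{P,R}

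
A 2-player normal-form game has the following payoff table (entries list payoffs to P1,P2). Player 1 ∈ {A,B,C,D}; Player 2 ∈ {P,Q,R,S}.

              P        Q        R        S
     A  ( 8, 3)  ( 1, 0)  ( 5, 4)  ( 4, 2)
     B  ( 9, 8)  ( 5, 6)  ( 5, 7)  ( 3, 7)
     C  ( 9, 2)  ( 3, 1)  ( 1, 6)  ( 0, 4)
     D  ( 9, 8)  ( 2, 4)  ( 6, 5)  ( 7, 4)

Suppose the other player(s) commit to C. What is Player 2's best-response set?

u_2(P vs C) = 2
u_2(Q vs C) = 1
u_2(R vs C) = 6
u_2(S vs C) = 4
max payoff 6 at {R}

P2 best: {R}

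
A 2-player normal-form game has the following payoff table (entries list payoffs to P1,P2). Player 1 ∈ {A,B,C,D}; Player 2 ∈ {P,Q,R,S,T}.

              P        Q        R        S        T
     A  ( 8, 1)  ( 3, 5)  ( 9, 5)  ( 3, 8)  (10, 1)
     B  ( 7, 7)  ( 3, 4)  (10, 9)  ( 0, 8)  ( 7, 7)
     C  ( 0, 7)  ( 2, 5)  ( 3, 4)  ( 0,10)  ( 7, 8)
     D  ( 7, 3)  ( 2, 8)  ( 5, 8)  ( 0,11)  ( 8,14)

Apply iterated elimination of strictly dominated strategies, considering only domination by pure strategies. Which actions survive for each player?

IESDS → P1:{A,B} P2:{R,S}

P1 drop C (A beats it: P:8>0 Q:3>2 R:9>3 S:3>0 T:10>7)
P1 drop D (A beats it: P:8>7 Q:3>2 R:9>5 S:3>0 T:10>8)
P2 drop P (R beats it: A:5>1 B:9>7)
P2 drop Q (S beats it: A:8>5 B:8>4)
P2 drop T (R beats it: A:5>1 B:9>7)
P1→{A,B} P2→{R,S}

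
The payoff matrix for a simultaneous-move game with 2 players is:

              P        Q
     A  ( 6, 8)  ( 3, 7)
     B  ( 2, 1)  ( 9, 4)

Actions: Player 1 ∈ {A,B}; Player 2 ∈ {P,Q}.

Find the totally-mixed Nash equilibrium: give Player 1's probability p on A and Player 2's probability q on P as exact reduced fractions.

(p,q) = (3/4, 3/5)

P1 indiff ⇒ q·6+(1-q)·3 = q·2+(1-q)·9 ⇒ q(4) = (1-q)(6) ⇒ q = 3/5
P2 indiff ⇒ p·8+(1-p)·1 = p·7+(1-p)·4 ⇒ p(1) = (1-p)(3) ⇒ p = 3/4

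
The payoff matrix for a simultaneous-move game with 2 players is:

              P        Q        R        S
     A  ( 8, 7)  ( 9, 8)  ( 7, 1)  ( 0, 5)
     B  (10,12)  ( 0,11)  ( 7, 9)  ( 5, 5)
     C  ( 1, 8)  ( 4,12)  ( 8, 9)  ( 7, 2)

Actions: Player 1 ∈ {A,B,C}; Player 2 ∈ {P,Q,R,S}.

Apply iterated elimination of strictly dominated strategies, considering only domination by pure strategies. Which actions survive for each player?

P2 drop R (Q beats it: A:8>1 B:11>9 C:12>9)
P2 drop S (P beats it: A:7>5 B:12>5 C:8>2)
P1 drop C (A beats it: P:8>1 Q:9>4)
P1→{A,B} P2→{P,Q}

IESDS → P1:{A,B} P2:{P,Q}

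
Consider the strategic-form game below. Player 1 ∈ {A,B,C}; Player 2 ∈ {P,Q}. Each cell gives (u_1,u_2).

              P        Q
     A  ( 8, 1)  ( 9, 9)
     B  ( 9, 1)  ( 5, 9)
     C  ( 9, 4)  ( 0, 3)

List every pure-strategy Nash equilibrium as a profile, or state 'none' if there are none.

PSNE = {(A,Q), (C,P)}

(A,P): not NE [P1→C gives 9>8; P2→Q gives 9>1]
(A,Q): NE
(B,P): not NE [P2→Q gives 9>1]
(B,Q): not NE [P1→A gives 9>5]
(C,P): NE
(C,Q): not NE [P1→A gives 9>0; P2→P gives 4>3]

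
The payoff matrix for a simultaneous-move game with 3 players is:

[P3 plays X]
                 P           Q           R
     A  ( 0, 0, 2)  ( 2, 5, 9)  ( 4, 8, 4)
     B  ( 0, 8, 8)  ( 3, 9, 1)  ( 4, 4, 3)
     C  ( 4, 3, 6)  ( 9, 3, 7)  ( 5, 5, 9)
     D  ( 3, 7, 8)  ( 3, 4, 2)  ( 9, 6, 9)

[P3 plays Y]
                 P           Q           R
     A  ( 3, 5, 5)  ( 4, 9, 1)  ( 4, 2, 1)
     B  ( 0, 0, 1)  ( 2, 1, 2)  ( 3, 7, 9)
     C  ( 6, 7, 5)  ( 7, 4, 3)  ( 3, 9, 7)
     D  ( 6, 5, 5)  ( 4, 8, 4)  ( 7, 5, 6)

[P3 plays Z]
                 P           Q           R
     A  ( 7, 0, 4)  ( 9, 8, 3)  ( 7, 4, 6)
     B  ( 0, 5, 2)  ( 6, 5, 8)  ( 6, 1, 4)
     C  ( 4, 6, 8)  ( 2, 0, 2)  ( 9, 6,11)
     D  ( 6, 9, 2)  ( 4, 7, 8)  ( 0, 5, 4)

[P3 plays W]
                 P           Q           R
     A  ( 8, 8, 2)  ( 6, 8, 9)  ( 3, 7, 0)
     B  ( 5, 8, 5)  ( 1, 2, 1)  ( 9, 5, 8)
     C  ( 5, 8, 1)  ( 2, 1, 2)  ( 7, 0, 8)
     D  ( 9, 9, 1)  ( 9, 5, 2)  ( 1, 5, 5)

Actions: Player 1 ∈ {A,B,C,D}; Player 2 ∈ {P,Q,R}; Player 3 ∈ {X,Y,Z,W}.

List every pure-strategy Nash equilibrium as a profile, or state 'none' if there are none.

(A,P,X): not NE [P1→C gives 4>0; P2→R gives 8>0; P3→Y gives 5>2]
(A,P,Y): not NE [P1→D gives 6>3; P2→Q gives 9>5]
(A,P,Z): not NE [P2→Q gives 8>0; P3→Y gives 5>4]
(A,P,W): not NE [P1→D gives 9>8; P3→Y gives 5>2]
(A,Q,X): not NE [P1→C gives 9>2; P2→R gives 8>5]
(A,Q,Y): not NE [P1→C gives 7>4; P3→W gives 9>1]
(A,Q,Z): not NE [P3→W gives 9>3]
(A,Q,W): not NE [P1→D gives 9>6]
(A,R,X): not NE [P1→D gives 9>4; P3→Z gives 6>4]
(A,R,Y): not NE [P1→D gives 7>4; P2→Q gives 9>2; P3→Z gives 6>1]
(A,R,Z): not NE [P1→C gives 9>7; P2→Q gives 8>4]
(A,R,W): not NE [P1→B gives 9>3; P2→Q gives 8>7; P3→Z gives 6>0]
(B,P,X): not NE [P1→C gives 4>0; P2→Q gives 9>8]
(B,P,Y): not NE [P1→D gives 6>0; P2→R gives 7>0; P3→X gives 8>1]
(B,P,Z): not NE [P1→A gives 7>0; P3→X gives 8>2]
(B,P,W): not NE [P1→D gives 9>5; P3→X gives 8>5]
(B,Q,X): not NE [P1→C gives 9>3; P3→Z gives 8>1]
(B,Q,Y): not NE [P1→C gives 7>2; P2→R gives 7>1; P3→Z gives 8>2]
(B,Q,Z): not NE [P1→A gives 9>6]
(B,Q,W): not NE [P1→D gives 9>1; P2→P gives 8>2; P3→Z gives 8>1]
(B,R,X): not NE [P1→D gives 9>4; P2→Q gives 9>4; P3→Y gives 9>3]
(B,R,Y): not NE [P1→D gives 7>3]
(B,R,Z): not NE [P1→C gives 9>6; P2→Q gives 5>1; P3→Y gives 9>4]
(B,R,W): not NE [P2→P gives 8>5; P3→Y gives 9>8]
(C,P,X): not NE [P2→R gives 5>3; P3→Z gives 8>6]
(C,P,Y): not NE [P2→R gives 9>7; P3→Z gives 8>5]
(C,P,Z): not NE [P1→A gives 7>4]
(C,P,W): not NE [P1→D gives 9>5; P3→Z gives 8>1]
(C,Q,X): not NE [P2→R gives 5>3]
(C,Q,Y): not NE [P2→R gives 9>4; P3→X gives 7>3]
(C,Q,Z): not NE [P1→A gives 9>2; P2→R gives 6>0; P3→X gives 7>2]
(C,Q,W): not NE [P1→D gives 9>2; P2→P gives 8>1; P3→X gives 7>2]
(C,R,X): not NE [P1→D gives 9>5; P3→Z gives 11>9]
(C,R,Y): not NE [P1→D gives 7>3; P3→Z gives 11>7]
(C,R,Z): NE
(C,R,W): not NE [P1→B gives 9>7; P2→P gives 8>0; P3→Z gives 11>8]
(D,P,X): not NE [P1→C gives 4>3]
(D,P,Y): not NE [P2→Q gives 8>5; P3→X gives 8>5]
(D,P,Z): not NE [P1→A gives 7>6; P3→X gives 8>2]
(D,P,W): not NE [P3→X gives 8>1]
(D,Q,X): not NE [P1→C gives 9>3; P2→P gives 7>4; P3→Z gives 8>2]
(D,Q,Y): not NE [P1→C gives 7>4; P3→Z gives 8>4]
(D,Q,Z): not NE [P1→A gives 9>4; P2→P gives 9>7]
(D,Q,W): not NE [P2→P gives 9>5; P3→Z gives 8>2]
(D,R,X): not NE [P2→P gives 7>6]
(D,R,Y): not NE [P2→Q gives 8>5; P3→X gives 9>6]
(D,R,Z): not NE [P1→C gives 9>0; P2→P gives 9>5; P3→X gives 9>4]
(D,R,W): not NE [P1→B gives 9>1; P2→P gives 9>5; P3→X gives 9>5]

NE set: (C,R,Z)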